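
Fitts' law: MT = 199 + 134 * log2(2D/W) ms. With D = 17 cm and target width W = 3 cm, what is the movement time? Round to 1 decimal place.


MT = 199 + 134 * log2(2*17/3)
2D/W = 11.333333
log2(11.333333) = 3.5025
MT = 199 + 134 * 3.5025
= 668.3 ms


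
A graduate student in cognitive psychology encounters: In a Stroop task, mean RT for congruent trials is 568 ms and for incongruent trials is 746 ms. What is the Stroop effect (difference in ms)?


Stroop effect = RT(incongruent) - RT(congruent)
= 746 - 568
= 178 ms


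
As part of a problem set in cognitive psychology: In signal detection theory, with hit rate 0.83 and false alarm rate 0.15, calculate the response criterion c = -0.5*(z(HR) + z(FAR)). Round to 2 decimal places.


c = -0.5 * (z(HR) + z(FAR))
z(0.83) = 0.9542
z(0.15) = -1.0364
c = -0.5 * (0.9542 + -1.0364)
= -0.5 * -0.0822
= 0.04


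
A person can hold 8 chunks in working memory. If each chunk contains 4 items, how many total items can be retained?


Total items = chunks * items_per_chunk
= 8 * 4
= 32


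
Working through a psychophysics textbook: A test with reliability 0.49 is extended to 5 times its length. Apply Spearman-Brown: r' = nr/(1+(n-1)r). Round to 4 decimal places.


r_new = n*r / (1 + (n-1)*r)
Numerator = 5 * 0.49 = 2.45
Denominator = 1 + 4 * 0.49 = 2.96
r_new = 2.45 / 2.96
= 0.8277


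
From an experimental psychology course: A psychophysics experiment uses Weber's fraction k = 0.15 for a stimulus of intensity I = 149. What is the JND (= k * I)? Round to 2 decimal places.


JND = k * I
JND = 0.15 * 149
= 22.35


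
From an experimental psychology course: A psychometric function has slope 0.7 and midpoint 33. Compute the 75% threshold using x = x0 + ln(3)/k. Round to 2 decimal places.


At P = 0.75: 0.75 = 1/(1 + e^(-k*(x-x0)))
Solving: e^(-k*(x-x0)) = 1/3
x = x0 + ln(3)/k
ln(3) = 1.0986
x = 33 + 1.0986/0.7
= 33 + 1.5694
= 34.57


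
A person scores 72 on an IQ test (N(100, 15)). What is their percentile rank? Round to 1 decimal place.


z = (IQ - mean) / SD
z = (72 - 100) / 15 = -1.8667
Percentile = Phi(-1.8667) * 100
Phi(-1.8667) = 0.030972
= 3.1


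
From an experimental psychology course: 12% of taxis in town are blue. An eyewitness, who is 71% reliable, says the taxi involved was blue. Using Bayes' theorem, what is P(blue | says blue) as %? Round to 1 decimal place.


P(blue | says blue) = P(says blue | blue)*P(blue) / [P(says blue | blue)*P(blue) + P(says blue | not blue)*P(not blue)]
Numerator = 0.71 * 0.12 = 0.0852
False identification = 0.29 * 0.88 = 0.2552
P = 0.0852 / (0.0852 + 0.2552)
= 0.0852 / 0.3404
As percentage = 25.0


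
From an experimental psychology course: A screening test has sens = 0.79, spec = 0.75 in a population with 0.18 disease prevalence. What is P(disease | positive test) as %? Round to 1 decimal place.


PPV = (sens * prev) / (sens * prev + (1-spec) * (1-prev))
Numerator = 0.79 * 0.18 = 0.1422
P(positive and no disease) = (1 - spec) * (1 - prev) = (1 - 0.75) * (1 - 0.18) = 0.205
Denominator = 0.1422 + 0.205 = 0.3472
PPV = 0.1422 / 0.3472 = 0.409562
As percentage = 41.0


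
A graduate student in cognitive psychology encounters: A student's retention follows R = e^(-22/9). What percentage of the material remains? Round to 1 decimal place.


R = e^(-t/S)
-t/S = -22/9 = -2.444444
R = e^(-2.444444) = 0.086774
Percentage = 0.086774 * 100
= 8.7


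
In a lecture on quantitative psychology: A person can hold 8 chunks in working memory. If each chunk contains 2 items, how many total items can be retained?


Total items = chunks * items_per_chunk
= 8 * 2
= 16


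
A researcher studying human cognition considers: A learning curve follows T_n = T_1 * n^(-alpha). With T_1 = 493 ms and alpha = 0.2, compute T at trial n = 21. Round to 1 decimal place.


T_n = 493 * 21^(-0.2)
21^(-0.2) = 0.543946
T_n = 493 * 0.543946
= 268.2 ms


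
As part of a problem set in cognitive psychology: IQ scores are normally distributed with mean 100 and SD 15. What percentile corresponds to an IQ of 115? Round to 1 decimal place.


z = (IQ - mean) / SD
z = (115 - 100) / 15 = 1.0
Percentile = Phi(1.0) * 100
Phi(1.0) = 0.841345
= 84.1


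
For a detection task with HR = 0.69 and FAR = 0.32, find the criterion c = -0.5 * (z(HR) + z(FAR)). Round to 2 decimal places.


c = -0.5 * (z(HR) + z(FAR))
z(0.69) = 0.4959
z(0.32) = -0.4677
c = -0.5 * (0.4959 + -0.4677)
= -0.5 * 0.0282
= -0.01


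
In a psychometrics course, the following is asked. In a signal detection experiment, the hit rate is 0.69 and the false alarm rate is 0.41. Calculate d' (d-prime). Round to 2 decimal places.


d' = z(HR) - z(FAR)
z(0.69) = 0.4959
z(0.41) = -0.2275
d' = 0.4959 - -0.2275
= 0.72


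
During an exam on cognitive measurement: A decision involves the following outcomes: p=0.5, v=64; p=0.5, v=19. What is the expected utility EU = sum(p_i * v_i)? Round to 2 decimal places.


EU = sum(p_i * v_i)
0.5 * 64 = 32.0
0.5 * 19 = 9.5
EU = 32.0 + 9.5
= 41.50


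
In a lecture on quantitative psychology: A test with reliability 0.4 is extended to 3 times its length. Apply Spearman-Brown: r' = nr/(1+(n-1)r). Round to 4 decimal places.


r_new = n*r / (1 + (n-1)*r)
Numerator = 3 * 0.4 = 1.2
Denominator = 1 + 2 * 0.4 = 1.8
r_new = 1.2 / 1.8
= 0.6667


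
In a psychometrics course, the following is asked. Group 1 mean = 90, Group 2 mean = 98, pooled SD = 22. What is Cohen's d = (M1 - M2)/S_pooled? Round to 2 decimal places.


Cohen's d = (M1 - M2) / S_pooled
= (90 - 98) / 22
= -8 / 22
= -0.36


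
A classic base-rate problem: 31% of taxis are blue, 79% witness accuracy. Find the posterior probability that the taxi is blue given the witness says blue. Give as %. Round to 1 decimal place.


P(blue | says blue) = P(says blue | blue)*P(blue) / [P(says blue | blue)*P(blue) + P(says blue | not blue)*P(not blue)]
Numerator = 0.79 * 0.31 = 0.2449
False identification = 0.21 * 0.69 = 0.1449
P = 0.2449 / (0.2449 + 0.1449)
= 0.2449 / 0.3898
As percentage = 62.8


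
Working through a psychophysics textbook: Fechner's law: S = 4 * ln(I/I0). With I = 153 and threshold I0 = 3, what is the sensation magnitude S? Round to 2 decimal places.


S = 4 * ln(153/3)
I/I0 = 51.0
ln(51.0) = 3.9318
S = 4 * 3.9318
= 15.73


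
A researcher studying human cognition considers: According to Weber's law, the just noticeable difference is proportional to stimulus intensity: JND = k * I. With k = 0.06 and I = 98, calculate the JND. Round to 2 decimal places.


JND = k * I
JND = 0.06 * 98
= 5.88


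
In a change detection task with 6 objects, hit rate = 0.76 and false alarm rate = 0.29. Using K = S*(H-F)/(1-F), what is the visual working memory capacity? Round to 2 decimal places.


K = S * (H - F) / (1 - F)
H - F = 0.47
1 - F = 0.71
K = 6 * 0.47 / 0.71
= 3.97


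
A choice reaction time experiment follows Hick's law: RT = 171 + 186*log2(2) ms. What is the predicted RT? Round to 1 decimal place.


RT = 171 + 186 * log2(2)
log2(2) = 1.0
RT = 171 + 186 * 1.0
= 171 + 186.0
= 357.0 ms


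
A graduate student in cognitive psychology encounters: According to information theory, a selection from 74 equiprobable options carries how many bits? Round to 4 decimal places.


H = log2(n)
H = log2(74)
= 6.2095


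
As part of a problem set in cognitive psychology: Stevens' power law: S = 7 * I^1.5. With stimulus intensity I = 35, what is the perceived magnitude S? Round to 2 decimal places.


S = 7 * 35^1.5
35^1.5 = 207.0628
S = 7 * 207.0628
= 1449.44


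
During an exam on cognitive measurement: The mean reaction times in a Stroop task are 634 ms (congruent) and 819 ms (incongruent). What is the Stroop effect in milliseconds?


Stroop effect = RT(incongruent) - RT(congruent)
= 819 - 634
= 185 ms


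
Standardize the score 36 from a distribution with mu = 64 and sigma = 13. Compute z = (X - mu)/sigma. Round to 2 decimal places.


z = (X - mu) / sigma
= (36 - 64) / 13
= -28 / 13
= -2.15


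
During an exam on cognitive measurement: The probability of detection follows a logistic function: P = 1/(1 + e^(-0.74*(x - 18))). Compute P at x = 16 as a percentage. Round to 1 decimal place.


P(x) = 1/(1 + e^(-0.74*(16 - 18)))
Exponent = -0.74 * -2 = 1.48
e^(1.48) = 4.392946
P = 1/(1 + 4.392946) = 0.185427
Percentage = 18.5


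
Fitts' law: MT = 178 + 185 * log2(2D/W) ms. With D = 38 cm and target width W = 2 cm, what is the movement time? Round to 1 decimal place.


MT = 178 + 185 * log2(2*38/2)
2D/W = 38.0
log2(38.0) = 5.2479
MT = 178 + 185 * 5.2479
= 1148.9 ms


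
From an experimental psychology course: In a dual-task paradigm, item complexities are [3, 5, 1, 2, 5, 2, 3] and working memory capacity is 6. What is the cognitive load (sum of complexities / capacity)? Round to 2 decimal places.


Total complexity = 3 + 5 + 1 + 2 + 5 + 2 + 3 = 21
Load = total / capacity = 21 / 6
= 3.50


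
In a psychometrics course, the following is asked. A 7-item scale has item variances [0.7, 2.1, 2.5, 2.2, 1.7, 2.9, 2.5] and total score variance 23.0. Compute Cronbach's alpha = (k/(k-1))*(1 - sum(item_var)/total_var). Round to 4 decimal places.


alpha = (k/(k-1)) * (1 - sum(s_i^2)/s_total^2)
sum(item variances) = 14.6
k/(k-1) = 7/6 = 1.166667
1 - 14.6/23.0 = 1 - 0.634783 = 0.365217
alpha = 1.166667 * 0.365217
= 0.4261


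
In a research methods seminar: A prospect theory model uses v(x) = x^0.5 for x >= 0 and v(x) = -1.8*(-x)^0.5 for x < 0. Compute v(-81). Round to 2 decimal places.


Since x = -81 < 0, use v(x) = -lambda*(-x)^alpha
(-x) = 81
81^0.5 = 9.0
v(-81) = -1.8 * 9.0
= -16.20


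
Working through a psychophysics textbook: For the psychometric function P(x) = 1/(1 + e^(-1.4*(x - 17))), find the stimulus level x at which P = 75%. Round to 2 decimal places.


At P = 0.75: 0.75 = 1/(1 + e^(-k*(x-x0)))
Solving: e^(-k*(x-x0)) = 1/3
x = x0 + ln(3)/k
ln(3) = 1.0986
x = 17 + 1.0986/1.4
= 17 + 0.7847
= 17.78


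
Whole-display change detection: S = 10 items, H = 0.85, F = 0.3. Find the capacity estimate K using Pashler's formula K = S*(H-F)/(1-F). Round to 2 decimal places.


K = S * (H - F) / (1 - F)
H - F = 0.55
1 - F = 0.7
K = 10 * 0.55 / 0.7
= 7.86


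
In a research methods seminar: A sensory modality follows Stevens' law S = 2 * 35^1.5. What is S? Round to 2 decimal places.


S = 2 * 35^1.5
35^1.5 = 207.0628
S = 2 * 207.0628
= 414.13


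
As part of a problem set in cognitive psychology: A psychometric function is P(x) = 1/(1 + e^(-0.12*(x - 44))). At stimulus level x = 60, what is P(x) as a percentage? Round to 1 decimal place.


P(x) = 1/(1 + e^(-0.12*(60 - 44)))
Exponent = -0.12 * 16 = -1.92
e^(-1.92) = 0.146607
P = 1/(1 + 0.146607) = 0.872138
Percentage = 87.2


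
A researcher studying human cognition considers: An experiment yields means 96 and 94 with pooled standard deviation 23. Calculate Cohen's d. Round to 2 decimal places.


Cohen's d = (M1 - M2) / S_pooled
= (96 - 94) / 23
= 2 / 23
= 0.09


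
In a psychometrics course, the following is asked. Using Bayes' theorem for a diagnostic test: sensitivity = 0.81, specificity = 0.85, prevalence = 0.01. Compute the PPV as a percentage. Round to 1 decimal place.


PPV = (sens * prev) / (sens * prev + (1-spec) * (1-prev))
Numerator = 0.81 * 0.01 = 0.0081
P(positive and no disease) = (1 - spec) * (1 - prev) = (1 - 0.85) * (1 - 0.01) = 0.1485
Denominator = 0.0081 + 0.1485 = 0.1566
PPV = 0.0081 / 0.1566 = 0.051724
As percentage = 5.2


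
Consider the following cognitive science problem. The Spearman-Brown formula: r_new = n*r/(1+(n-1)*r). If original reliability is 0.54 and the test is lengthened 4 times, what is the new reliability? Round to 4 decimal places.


r_new = n*r / (1 + (n-1)*r)
Numerator = 4 * 0.54 = 2.16
Denominator = 1 + 3 * 0.54 = 2.62
r_new = 2.16 / 2.62
= 0.8244


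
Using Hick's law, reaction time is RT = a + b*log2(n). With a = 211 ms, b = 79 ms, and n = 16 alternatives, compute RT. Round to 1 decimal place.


RT = 211 + 79 * log2(16)
log2(16) = 4.0
RT = 211 + 79 * 4.0
= 211 + 316.0
= 527.0 ms


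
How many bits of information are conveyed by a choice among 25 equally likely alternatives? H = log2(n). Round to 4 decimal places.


H = log2(n)
H = log2(25)
= 4.6439


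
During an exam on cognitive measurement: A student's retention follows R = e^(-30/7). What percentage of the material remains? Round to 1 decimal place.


R = e^(-t/S)
-t/S = -30/7 = -4.285714
R = e^(-4.285714) = 0.013764
Percentage = 0.013764 * 100
= 1.4


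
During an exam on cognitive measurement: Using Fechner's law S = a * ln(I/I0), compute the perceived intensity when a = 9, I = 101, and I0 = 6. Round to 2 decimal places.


S = 9 * ln(101/6)
I/I0 = 16.833333
ln(16.833333) = 2.8234
S = 9 * 2.8234
= 25.41


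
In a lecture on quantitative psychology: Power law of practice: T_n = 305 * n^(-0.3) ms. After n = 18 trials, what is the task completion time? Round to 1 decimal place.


T_n = 305 * 18^(-0.3)
18^(-0.3) = 0.420163
T_n = 305 * 0.420163
= 128.1 ms


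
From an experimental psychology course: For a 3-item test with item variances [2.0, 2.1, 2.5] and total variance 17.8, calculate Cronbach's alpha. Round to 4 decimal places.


alpha = (k/(k-1)) * (1 - sum(s_i^2)/s_total^2)
sum(item variances) = 6.6
k/(k-1) = 3/2 = 1.5
1 - 6.6/17.8 = 1 - 0.370787 = 0.629213
alpha = 1.5 * 0.629213
= 0.9438


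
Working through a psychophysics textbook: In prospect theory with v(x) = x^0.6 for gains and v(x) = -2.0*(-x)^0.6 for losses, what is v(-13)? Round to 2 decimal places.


Since x = -13 < 0, use v(x) = -lambda*(-x)^alpha
(-x) = 13
13^0.6 = 4.6598
v(-13) = -2.0 * 4.6598
= -9.32


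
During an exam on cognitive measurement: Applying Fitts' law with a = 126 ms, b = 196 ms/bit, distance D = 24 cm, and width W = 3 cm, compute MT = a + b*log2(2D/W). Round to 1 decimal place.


MT = 126 + 196 * log2(2*24/3)
2D/W = 16.0
log2(16.0) = 4.0
MT = 126 + 196 * 4.0
= 910.0 ms


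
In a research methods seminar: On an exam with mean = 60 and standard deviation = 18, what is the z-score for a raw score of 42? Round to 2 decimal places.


z = (X - mu) / sigma
= (42 - 60) / 18
= -18 / 18
= -1.00


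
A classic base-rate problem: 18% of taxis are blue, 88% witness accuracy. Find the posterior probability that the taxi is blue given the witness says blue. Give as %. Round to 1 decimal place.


P(blue | says blue) = P(says blue | blue)*P(blue) / [P(says blue | blue)*P(blue) + P(says blue | not blue)*P(not blue)]
Numerator = 0.88 * 0.18 = 0.1584
False identification = 0.12 * 0.82 = 0.0984
P = 0.1584 / (0.1584 + 0.0984)
= 0.1584 / 0.2568
As percentage = 61.7


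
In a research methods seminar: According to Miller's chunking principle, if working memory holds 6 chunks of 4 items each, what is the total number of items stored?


Total items = chunks * items_per_chunk
= 6 * 4
= 24


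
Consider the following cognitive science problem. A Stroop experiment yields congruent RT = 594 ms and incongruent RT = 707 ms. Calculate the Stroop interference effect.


Stroop effect = RT(incongruent) - RT(congruent)
= 707 - 594
= 113 ms


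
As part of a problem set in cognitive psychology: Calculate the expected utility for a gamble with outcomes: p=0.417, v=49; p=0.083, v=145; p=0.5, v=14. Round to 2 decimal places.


EU = sum(p_i * v_i)
0.417 * 49 = 20.433
0.083 * 145 = 12.035
0.5 * 14 = 7.0
EU = 20.433 + 12.035 + 7.0
= 39.47


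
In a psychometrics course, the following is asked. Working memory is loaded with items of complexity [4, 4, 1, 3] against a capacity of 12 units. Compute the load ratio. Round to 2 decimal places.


Total complexity = 4 + 4 + 1 + 3 = 12
Load = total / capacity = 12 / 12
= 1.00


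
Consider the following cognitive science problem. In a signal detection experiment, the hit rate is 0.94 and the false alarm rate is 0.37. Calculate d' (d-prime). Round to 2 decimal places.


d' = z(HR) - z(FAR)
z(0.94) = 1.5548
z(0.37) = -0.3319
d' = 1.5548 - -0.3319
= 1.89


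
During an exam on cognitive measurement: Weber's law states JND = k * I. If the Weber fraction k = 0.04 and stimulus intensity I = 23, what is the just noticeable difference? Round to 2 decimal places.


JND = k * I
JND = 0.04 * 23
= 0.92


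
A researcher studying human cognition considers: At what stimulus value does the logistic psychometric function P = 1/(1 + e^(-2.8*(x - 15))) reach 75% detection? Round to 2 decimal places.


At P = 0.75: 0.75 = 1/(1 + e^(-k*(x-x0)))
Solving: e^(-k*(x-x0)) = 1/3
x = x0 + ln(3)/k
ln(3) = 1.0986
x = 15 + 1.0986/2.8
= 15 + 0.3924
= 15.39


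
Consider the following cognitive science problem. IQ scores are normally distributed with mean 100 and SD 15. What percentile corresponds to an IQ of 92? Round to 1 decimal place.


z = (IQ - mean) / SD
z = (92 - 100) / 15 = -0.5333
Percentile = Phi(-0.5333) * 100
Phi(-0.5333) = 0.296913
= 29.7


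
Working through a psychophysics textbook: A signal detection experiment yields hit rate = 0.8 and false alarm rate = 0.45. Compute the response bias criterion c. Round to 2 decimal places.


c = -0.5 * (z(HR) + z(FAR))
z(0.8) = 0.8416
z(0.45) = -0.1257
c = -0.5 * (0.8416 + -0.1257)
= -0.5 * 0.7159
= -0.36


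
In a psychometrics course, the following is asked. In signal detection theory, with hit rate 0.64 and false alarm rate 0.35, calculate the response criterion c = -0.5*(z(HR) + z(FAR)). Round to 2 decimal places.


c = -0.5 * (z(HR) + z(FAR))
z(0.64) = 0.3585
z(0.35) = -0.3853
c = -0.5 * (0.3585 + -0.3853)
= -0.5 * -0.0268
= 0.01


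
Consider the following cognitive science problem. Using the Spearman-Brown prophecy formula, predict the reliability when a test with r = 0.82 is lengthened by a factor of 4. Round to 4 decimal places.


r_new = n*r / (1 + (n-1)*r)
Numerator = 4 * 0.82 = 3.28
Denominator = 1 + 3 * 0.82 = 3.46
r_new = 3.28 / 3.46
= 0.9480


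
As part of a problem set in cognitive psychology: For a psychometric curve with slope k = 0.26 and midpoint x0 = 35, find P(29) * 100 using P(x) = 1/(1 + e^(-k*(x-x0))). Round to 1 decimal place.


P(x) = 1/(1 + e^(-0.26*(29 - 35)))
Exponent = -0.26 * -6 = 1.56
e^(1.56) = 4.758821
P = 1/(1 + 4.758821) = 0.173647
Percentage = 17.4


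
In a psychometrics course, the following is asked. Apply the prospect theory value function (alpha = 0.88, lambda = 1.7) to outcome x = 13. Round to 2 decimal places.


Since x = 13 >= 0, use v(x) = x^0.88
13^0.88 = 9.5559
v(13) = 9.56


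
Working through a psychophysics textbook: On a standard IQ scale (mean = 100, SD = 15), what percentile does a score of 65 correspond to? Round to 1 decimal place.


z = (IQ - mean) / SD
z = (65 - 100) / 15 = -2.3333
Percentile = Phi(-2.3333) * 100
Phi(-2.3333) = 0.009816
= 1.0


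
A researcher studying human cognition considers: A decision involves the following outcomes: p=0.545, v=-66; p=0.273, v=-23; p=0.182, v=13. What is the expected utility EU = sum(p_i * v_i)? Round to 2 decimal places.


EU = sum(p_i * v_i)
0.545 * -66 = -35.97
0.273 * -23 = -6.279
0.182 * 13 = 2.366
EU = -35.97 + -6.279 + 2.366
= -39.88


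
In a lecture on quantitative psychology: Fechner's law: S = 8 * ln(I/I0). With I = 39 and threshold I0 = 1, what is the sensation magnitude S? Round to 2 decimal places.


S = 8 * ln(39/1)
I/I0 = 39.0
ln(39.0) = 3.6636
S = 8 * 3.6636
= 29.31


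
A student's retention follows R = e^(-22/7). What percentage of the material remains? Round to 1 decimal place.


R = e^(-t/S)
-t/S = -22/7 = -3.142857
R = e^(-3.142857) = 0.043159
Percentage = 0.043159 * 100
= 4.3


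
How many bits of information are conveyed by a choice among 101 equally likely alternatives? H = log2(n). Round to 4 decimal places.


H = log2(n)
H = log2(101)
= 6.6582


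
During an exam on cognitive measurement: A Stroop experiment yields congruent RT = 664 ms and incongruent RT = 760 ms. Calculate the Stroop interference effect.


Stroop effect = RT(incongruent) - RT(congruent)
= 760 - 664
= 96 ms


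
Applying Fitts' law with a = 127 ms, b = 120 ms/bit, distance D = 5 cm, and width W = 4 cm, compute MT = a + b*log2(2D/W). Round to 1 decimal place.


MT = 127 + 120 * log2(2*5/4)
2D/W = 2.5
log2(2.5) = 1.3219
MT = 127 + 120 * 1.3219
= 285.6 ms


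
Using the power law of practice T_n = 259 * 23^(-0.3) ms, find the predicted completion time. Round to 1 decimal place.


T_n = 259 * 23^(-0.3)
23^(-0.3) = 0.390375
T_n = 259 * 0.390375
= 101.1 ms


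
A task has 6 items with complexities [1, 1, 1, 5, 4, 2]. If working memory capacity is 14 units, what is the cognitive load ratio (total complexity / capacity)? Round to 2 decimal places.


Total complexity = 1 + 1 + 1 + 5 + 4 + 2 = 14
Load = total / capacity = 14 / 14
= 1.00


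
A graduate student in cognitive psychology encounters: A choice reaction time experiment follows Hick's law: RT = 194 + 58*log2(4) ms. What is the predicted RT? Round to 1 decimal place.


RT = 194 + 58 * log2(4)
log2(4) = 2.0
RT = 194 + 58 * 2.0
= 194 + 116.0
= 310.0 ms


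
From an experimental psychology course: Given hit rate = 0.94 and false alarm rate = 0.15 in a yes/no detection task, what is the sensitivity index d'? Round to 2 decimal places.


d' = z(HR) - z(FAR)
z(0.94) = 1.5548
z(0.15) = -1.0364
d' = 1.5548 - -1.0364
= 2.59


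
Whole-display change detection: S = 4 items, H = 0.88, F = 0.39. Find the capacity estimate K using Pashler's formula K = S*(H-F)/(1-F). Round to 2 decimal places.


K = S * (H - F) / (1 - F)
H - F = 0.49
1 - F = 0.61
K = 4 * 0.49 / 0.61
= 3.21


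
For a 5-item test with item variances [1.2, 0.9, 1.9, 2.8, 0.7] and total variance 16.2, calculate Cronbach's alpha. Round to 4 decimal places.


alpha = (k/(k-1)) * (1 - sum(s_i^2)/s_total^2)
sum(item variances) = 7.5
k/(k-1) = 5/4 = 1.25
1 - 7.5/16.2 = 1 - 0.462963 = 0.537037
alpha = 1.25 * 0.537037
= 0.6713


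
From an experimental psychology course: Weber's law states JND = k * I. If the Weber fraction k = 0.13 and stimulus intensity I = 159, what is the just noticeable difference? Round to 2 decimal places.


JND = k * I
JND = 0.13 * 159
= 20.67


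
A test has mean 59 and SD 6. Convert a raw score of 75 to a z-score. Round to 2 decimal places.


z = (X - mu) / sigma
= (75 - 59) / 6
= 16 / 6
= 2.67


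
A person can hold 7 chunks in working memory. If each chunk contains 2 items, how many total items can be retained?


Total items = chunks * items_per_chunk
= 7 * 2
= 14


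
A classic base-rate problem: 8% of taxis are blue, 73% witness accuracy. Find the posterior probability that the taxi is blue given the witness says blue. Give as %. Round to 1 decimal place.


P(blue | says blue) = P(says blue | blue)*P(blue) / [P(says blue | blue)*P(blue) + P(says blue | not blue)*P(not blue)]
Numerator = 0.73 * 0.08 = 0.0584
False identification = 0.27 * 0.92 = 0.2484
P = 0.0584 / (0.0584 + 0.2484)
= 0.0584 / 0.3068
As percentage = 19.0


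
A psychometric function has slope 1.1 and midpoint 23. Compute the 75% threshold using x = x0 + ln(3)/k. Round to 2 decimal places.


At P = 0.75: 0.75 = 1/(1 + e^(-k*(x-x0)))
Solving: e^(-k*(x-x0)) = 1/3
x = x0 + ln(3)/k
ln(3) = 1.0986
x = 23 + 1.0986/1.1
= 23 + 0.9987
= 24.00


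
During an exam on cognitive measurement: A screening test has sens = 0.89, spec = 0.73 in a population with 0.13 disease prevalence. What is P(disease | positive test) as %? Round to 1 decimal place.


PPV = (sens * prev) / (sens * prev + (1-spec) * (1-prev))
Numerator = 0.89 * 0.13 = 0.1157
P(positive and no disease) = (1 - spec) * (1 - prev) = (1 - 0.73) * (1 - 0.13) = 0.2349
Denominator = 0.1157 + 0.2349 = 0.3506
PPV = 0.1157 / 0.3506 = 0.330006
As percentage = 33.0


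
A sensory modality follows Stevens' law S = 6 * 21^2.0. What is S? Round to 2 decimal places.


S = 6 * 21^2.0
21^2.0 = 441.0
S = 6 * 441.0
= 2646.00


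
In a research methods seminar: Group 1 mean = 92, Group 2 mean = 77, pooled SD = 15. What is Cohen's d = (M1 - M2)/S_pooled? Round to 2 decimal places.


Cohen's d = (M1 - M2) / S_pooled
= (92 - 77) / 15
= 15 / 15
= 1.00


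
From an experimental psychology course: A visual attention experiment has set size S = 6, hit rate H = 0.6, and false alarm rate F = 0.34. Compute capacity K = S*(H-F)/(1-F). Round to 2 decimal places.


K = S * (H - F) / (1 - F)
H - F = 0.26
1 - F = 0.66
K = 6 * 0.26 / 0.66
= 2.36


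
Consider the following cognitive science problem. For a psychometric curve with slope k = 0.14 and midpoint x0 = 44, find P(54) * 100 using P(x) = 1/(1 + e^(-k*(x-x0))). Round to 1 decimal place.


P(x) = 1/(1 + e^(-0.14*(54 - 44)))
Exponent = -0.14 * 10 = -1.4
e^(-1.4) = 0.246597
P = 1/(1 + 0.246597) = 0.802184
Percentage = 80.2


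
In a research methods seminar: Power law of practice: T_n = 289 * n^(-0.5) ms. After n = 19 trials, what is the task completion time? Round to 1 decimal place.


T_n = 289 * 19^(-0.5)
19^(-0.5) = 0.229416
T_n = 289 * 0.229416
= 66.3 ms


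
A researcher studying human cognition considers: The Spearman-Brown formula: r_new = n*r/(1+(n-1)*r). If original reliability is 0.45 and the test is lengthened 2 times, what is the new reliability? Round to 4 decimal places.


r_new = n*r / (1 + (n-1)*r)
Numerator = 2 * 0.45 = 0.9
Denominator = 1 + 1 * 0.45 = 1.45
r_new = 0.9 / 1.45
= 0.6207


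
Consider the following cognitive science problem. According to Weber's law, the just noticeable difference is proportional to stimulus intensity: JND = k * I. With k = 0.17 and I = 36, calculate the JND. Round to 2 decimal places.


JND = k * I
JND = 0.17 * 36
= 6.12


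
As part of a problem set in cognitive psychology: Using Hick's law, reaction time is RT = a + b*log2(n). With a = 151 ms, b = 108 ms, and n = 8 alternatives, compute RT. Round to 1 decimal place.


RT = 151 + 108 * log2(8)
log2(8) = 3.0
RT = 151 + 108 * 3.0
= 151 + 324.0
= 475.0 ms


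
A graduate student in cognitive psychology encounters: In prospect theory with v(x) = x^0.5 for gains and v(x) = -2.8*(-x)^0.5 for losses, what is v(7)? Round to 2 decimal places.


Since x = 7 >= 0, use v(x) = x^0.5
7^0.5 = 2.6458
v(7) = 2.65


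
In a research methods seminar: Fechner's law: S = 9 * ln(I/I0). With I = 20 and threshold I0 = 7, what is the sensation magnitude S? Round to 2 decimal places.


S = 9 * ln(20/7)
I/I0 = 2.857143
ln(2.857143) = 1.0498
S = 9 * 1.0498
= 9.45


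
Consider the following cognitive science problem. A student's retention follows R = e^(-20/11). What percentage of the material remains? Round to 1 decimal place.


R = e^(-t/S)
-t/S = -20/11 = -1.818182
R = e^(-1.818182) = 0.162321
Percentage = 0.162321 * 100
= 16.2


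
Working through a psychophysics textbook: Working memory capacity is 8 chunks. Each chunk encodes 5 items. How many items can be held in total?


Total items = chunks * items_per_chunk
= 8 * 5
= 40


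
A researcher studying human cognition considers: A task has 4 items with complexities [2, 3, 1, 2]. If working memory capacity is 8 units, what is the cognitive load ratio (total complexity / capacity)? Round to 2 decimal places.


Total complexity = 2 + 3 + 1 + 2 = 8
Load = total / capacity = 8 / 8
= 1.00


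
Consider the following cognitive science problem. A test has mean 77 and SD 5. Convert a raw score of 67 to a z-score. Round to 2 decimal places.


z = (X - mu) / sigma
= (67 - 77) / 5
= -10 / 5
= -2.00


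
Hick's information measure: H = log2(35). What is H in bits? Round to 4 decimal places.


H = log2(n)
H = log2(35)
= 5.1293


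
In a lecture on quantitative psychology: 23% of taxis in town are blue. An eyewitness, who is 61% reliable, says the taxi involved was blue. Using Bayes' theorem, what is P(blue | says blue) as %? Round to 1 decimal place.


P(blue | says blue) = P(says blue | blue)*P(blue) / [P(says blue | blue)*P(blue) + P(says blue | not blue)*P(not blue)]
Numerator = 0.61 * 0.23 = 0.1403
False identification = 0.39 * 0.77 = 0.3003
P = 0.1403 / (0.1403 + 0.3003)
= 0.1403 / 0.4406
As percentage = 31.8


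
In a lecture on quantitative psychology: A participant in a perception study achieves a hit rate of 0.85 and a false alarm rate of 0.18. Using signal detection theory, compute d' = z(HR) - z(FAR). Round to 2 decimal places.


d' = z(HR) - z(FAR)
z(0.85) = 1.0364
z(0.18) = -0.9154
d' = 1.0364 - -0.9154
= 1.95


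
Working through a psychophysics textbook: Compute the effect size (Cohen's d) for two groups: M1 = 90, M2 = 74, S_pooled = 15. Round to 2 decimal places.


Cohen's d = (M1 - M2) / S_pooled
= (90 - 74) / 15
= 16 / 15
= 1.07


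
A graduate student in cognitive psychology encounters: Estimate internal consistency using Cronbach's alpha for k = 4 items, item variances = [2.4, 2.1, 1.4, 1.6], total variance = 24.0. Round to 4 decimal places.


alpha = (k/(k-1)) * (1 - sum(s_i^2)/s_total^2)
sum(item variances) = 7.5
k/(k-1) = 4/3 = 1.333333
1 - 7.5/24.0 = 1 - 0.3125 = 0.6875
alpha = 1.333333 * 0.6875
= 0.9167


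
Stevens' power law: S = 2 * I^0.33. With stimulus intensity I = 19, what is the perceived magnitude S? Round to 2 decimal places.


S = 2 * 19^0.33
19^0.33 = 2.6423
S = 2 * 2.6423
= 5.28


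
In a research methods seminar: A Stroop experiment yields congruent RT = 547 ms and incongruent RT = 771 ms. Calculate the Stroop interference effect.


Stroop effect = RT(incongruent) - RT(congruent)
= 771 - 547
= 224 ms


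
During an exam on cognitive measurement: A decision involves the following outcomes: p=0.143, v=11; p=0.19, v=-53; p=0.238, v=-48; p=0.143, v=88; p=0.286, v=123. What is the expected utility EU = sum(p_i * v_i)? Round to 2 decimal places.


EU = sum(p_i * v_i)
0.143 * 11 = 1.573
0.19 * -53 = -10.07
0.238 * -48 = -11.424
0.143 * 88 = 12.584
0.286 * 123 = 35.178
EU = 1.573 + -10.07 + -11.424 + 12.584 + 35.178
= 27.84


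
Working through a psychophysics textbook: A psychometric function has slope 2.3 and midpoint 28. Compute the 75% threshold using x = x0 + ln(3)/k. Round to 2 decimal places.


At P = 0.75: 0.75 = 1/(1 + e^(-k*(x-x0)))
Solving: e^(-k*(x-x0)) = 1/3
x = x0 + ln(3)/k
ln(3) = 1.0986
x = 28 + 1.0986/2.3
= 28 + 0.4777
= 28.48


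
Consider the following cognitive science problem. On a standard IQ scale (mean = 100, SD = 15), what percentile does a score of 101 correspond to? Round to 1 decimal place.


z = (IQ - mean) / SD
z = (101 - 100) / 15 = 0.0667
Percentile = Phi(0.0667) * 100
Phi(0.0667) = 0.52659
= 52.7


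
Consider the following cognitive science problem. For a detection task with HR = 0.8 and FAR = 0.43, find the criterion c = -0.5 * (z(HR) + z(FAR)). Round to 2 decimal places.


c = -0.5 * (z(HR) + z(FAR))
z(0.8) = 0.8416
z(0.43) = -0.1764
c = -0.5 * (0.8416 + -0.1764)
= -0.5 * 0.6652
= -0.33


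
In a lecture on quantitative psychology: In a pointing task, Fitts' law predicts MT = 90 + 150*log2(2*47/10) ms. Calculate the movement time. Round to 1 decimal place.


MT = 90 + 150 * log2(2*47/10)
2D/W = 9.4
log2(9.4) = 3.2327
MT = 90 + 150 * 3.2327
= 574.9 ms


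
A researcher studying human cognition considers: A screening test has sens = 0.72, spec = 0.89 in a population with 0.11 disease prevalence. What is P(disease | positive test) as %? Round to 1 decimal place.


PPV = (sens * prev) / (sens * prev + (1-spec) * (1-prev))
Numerator = 0.72 * 0.11 = 0.0792
P(positive and no disease) = (1 - spec) * (1 - prev) = (1 - 0.89) * (1 - 0.11) = 0.0979
Denominator = 0.0792 + 0.0979 = 0.1771
PPV = 0.0792 / 0.1771 = 0.447205
As percentage = 44.7


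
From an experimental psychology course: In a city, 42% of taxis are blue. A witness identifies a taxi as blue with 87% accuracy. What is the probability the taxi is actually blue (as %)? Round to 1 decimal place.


P(blue | says blue) = P(says blue | blue)*P(blue) / [P(says blue | blue)*P(blue) + P(says blue | not blue)*P(not blue)]
Numerator = 0.87 * 0.42 = 0.3654
False identification = 0.13 * 0.58 = 0.0754
P = 0.3654 / (0.3654 + 0.0754)
= 0.3654 / 0.4408
As percentage = 82.9


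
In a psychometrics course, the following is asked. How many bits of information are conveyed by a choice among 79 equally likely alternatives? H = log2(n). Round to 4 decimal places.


H = log2(n)
H = log2(79)
= 6.3038


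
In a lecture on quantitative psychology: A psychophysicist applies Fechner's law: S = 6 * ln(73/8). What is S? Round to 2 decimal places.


S = 6 * ln(73/8)
I/I0 = 9.125
ln(9.125) = 2.211
S = 6 * 2.211
= 13.27


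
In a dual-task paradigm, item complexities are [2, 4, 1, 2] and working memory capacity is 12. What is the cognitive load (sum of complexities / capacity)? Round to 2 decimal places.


Total complexity = 2 + 4 + 1 + 2 = 9
Load = total / capacity = 9 / 12
= 0.75


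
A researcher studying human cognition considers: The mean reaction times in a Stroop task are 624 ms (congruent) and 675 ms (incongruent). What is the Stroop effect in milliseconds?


Stroop effect = RT(incongruent) - RT(congruent)
= 675 - 624
= 51 ms


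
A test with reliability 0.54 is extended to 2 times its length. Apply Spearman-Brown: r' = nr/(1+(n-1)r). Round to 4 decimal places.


r_new = n*r / (1 + (n-1)*r)
Numerator = 2 * 0.54 = 1.08
Denominator = 1 + 1 * 0.54 = 1.54
r_new = 1.08 / 1.54
= 0.7013


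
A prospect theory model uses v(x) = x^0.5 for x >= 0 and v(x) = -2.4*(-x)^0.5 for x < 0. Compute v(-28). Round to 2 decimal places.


Since x = -28 < 0, use v(x) = -lambda*(-x)^alpha
(-x) = 28
28^0.5 = 5.2915
v(-28) = -2.4 * 5.2915
= -12.70


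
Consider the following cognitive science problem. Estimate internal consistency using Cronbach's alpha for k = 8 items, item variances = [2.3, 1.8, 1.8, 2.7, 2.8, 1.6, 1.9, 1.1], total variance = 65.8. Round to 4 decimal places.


alpha = (k/(k-1)) * (1 - sum(s_i^2)/s_total^2)
sum(item variances) = 16.0
k/(k-1) = 8/7 = 1.142857
1 - 16.0/65.8 = 1 - 0.243161 = 0.756839
alpha = 1.142857 * 0.756839
= 0.8650


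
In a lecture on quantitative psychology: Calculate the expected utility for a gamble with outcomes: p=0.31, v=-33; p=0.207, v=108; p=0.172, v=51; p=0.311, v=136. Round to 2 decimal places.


EU = sum(p_i * v_i)
0.31 * -33 = -10.23
0.207 * 108 = 22.356
0.172 * 51 = 8.772
0.311 * 136 = 42.296
EU = -10.23 + 22.356 + 8.772 + 42.296
= 63.19


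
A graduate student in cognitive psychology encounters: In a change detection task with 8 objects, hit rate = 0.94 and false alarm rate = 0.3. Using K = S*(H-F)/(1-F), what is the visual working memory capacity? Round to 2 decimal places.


K = S * (H - F) / (1 - F)
H - F = 0.64
1 - F = 0.7
K = 8 * 0.64 / 0.7
= 7.31


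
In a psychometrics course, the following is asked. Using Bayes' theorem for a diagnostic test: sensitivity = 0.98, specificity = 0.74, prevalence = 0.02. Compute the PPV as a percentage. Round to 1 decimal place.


PPV = (sens * prev) / (sens * prev + (1-spec) * (1-prev))
Numerator = 0.98 * 0.02 = 0.0196
P(positive and no disease) = (1 - spec) * (1 - prev) = (1 - 0.74) * (1 - 0.02) = 0.2548
Denominator = 0.0196 + 0.2548 = 0.2744
PPV = 0.0196 / 0.2744 = 0.071429
As percentage = 7.1


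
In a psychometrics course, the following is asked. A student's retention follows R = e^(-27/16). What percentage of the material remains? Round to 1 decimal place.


R = e^(-t/S)
-t/S = -27/16 = -1.6875
R = e^(-1.6875) = 0.184981
Percentage = 0.184981 * 100
= 18.5


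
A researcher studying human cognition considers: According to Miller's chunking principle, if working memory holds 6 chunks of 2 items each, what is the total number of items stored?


Total items = chunks * items_per_chunk
= 6 * 2
= 12


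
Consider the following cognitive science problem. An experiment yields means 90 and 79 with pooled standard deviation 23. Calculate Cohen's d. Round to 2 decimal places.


Cohen's d = (M1 - M2) / S_pooled
= (90 - 79) / 23
= 11 / 23
= 0.48


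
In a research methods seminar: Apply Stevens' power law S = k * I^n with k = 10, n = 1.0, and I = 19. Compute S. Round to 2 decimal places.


S = 10 * 19^1.0
19^1.0 = 19.0
S = 10 * 19.0
= 190.00


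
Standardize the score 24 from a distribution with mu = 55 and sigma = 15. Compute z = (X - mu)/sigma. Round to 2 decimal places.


z = (X - mu) / sigma
= (24 - 55) / 15
= -31 / 15
= -2.07


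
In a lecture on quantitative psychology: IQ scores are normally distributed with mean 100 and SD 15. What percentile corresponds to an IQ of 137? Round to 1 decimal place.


z = (IQ - mean) / SD
z = (137 - 100) / 15 = 2.4667
Percentile = Phi(2.4667) * 100
Phi(2.4667) = 0.993182
= 99.3


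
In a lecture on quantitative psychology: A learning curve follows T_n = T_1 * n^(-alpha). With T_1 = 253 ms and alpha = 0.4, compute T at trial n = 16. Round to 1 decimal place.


T_n = 253 * 16^(-0.4)
16^(-0.4) = 0.329877
T_n = 253 * 0.329877
= 83.5 ms


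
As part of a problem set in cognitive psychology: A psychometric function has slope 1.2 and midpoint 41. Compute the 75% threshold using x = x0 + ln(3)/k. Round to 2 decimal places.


At P = 0.75: 0.75 = 1/(1 + e^(-k*(x-x0)))
Solving: e^(-k*(x-x0)) = 1/3
x = x0 + ln(3)/k
ln(3) = 1.0986
x = 41 + 1.0986/1.2
= 41 + 0.9155
= 41.92


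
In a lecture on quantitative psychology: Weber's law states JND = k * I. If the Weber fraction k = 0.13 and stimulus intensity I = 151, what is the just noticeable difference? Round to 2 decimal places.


JND = k * I
JND = 0.13 * 151
= 19.63


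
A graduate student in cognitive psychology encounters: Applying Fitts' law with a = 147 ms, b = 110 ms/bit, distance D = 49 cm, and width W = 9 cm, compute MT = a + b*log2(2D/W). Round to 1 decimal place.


MT = 147 + 110 * log2(2*49/9)
2D/W = 10.888889
log2(10.888889) = 3.4448
MT = 147 + 110 * 3.4448
= 525.9 ms


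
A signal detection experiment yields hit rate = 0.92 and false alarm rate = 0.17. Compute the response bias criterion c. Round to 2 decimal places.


c = -0.5 * (z(HR) + z(FAR))
z(0.92) = 1.4051
z(0.17) = -0.9542
c = -0.5 * (1.4051 + -0.9542)
= -0.5 * 0.4509
= -0.23


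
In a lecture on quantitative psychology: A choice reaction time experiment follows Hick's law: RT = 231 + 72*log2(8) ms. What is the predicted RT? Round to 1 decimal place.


RT = 231 + 72 * log2(8)
log2(8) = 3.0
RT = 231 + 72 * 3.0
= 231 + 216.0
= 447.0 ms


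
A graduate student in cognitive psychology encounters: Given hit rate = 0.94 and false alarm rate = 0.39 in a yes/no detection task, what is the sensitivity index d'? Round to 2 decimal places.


d' = z(HR) - z(FAR)
z(0.94) = 1.5548
z(0.39) = -0.2793
d' = 1.5548 - -0.2793
= 1.83


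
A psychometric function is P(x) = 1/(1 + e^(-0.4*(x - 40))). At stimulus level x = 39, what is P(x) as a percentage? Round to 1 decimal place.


P(x) = 1/(1 + e^(-0.4*(39 - 40)))
Exponent = -0.4 * -1 = 0.4
e^(0.4) = 1.491825
P = 1/(1 + 1.491825) = 0.401312
Percentage = 40.1


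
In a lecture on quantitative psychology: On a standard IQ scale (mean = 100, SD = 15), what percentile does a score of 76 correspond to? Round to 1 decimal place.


z = (IQ - mean) / SD
z = (76 - 100) / 15 = -1.6
Percentile = Phi(-1.6) * 100
Phi(-1.6) = 0.054799
= 5.5


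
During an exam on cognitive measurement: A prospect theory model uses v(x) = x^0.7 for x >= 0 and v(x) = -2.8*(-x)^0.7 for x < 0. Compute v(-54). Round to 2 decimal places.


Since x = -54 < 0, use v(x) = -lambda*(-x)^alpha
(-x) = 54
54^0.7 = 16.3183
v(-54) = -2.8 * 16.3183
= -45.69


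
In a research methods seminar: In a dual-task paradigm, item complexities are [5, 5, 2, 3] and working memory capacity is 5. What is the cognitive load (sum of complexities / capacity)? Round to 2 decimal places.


Total complexity = 5 + 5 + 2 + 3 = 15
Load = total / capacity = 15 / 5
= 3.00
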